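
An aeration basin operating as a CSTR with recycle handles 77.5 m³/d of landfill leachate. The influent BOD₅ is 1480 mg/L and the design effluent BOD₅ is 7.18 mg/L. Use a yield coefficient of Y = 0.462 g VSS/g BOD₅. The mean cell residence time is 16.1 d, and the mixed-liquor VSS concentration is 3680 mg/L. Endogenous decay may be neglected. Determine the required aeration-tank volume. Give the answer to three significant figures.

Biomass mass balance (decay neglected): V·X = Y·Q·(S₀ − S)·θ_c, so V = 0.462 × 77.5 × (1480 − 7.18) × 16.1 / 3680 = 230.7 m³.

V ≈ 231 m³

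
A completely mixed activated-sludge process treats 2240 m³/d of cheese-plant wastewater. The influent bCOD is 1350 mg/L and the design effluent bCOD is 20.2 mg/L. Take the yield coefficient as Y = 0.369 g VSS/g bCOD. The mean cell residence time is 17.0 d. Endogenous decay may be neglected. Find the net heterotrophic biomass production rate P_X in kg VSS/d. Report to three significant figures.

P_X ≈ 1100 kg VSS/d

With endogenous decay neglected, the observed yield equals the true yield: Y_obs = Y = 0.369 g VSS/g bCOD.
Q·(S₀ − S) = 2240 × (1350 − 20.2) × 10⁻³ = 2979 kg/d removed.
So the net sludge growth is P_X = 0.3690 × 2979 = 1099 kg VSS/d.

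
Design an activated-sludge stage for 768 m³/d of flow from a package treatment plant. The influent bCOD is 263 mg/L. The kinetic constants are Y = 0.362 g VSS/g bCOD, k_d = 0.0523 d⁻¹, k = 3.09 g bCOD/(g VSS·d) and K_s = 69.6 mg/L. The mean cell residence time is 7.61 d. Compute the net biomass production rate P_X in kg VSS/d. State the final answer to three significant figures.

P_X ≈ 49.6 kg VSS/d

Effluent substrate depends only on kinetics and SRT: S = K_s(1 + k_d θ_c) / [θ_c(Yk − k_d) − 1] = 69.6 × (1 + 0.0523 × 7.61) / [7.61 × (0.362 × 3.09 − 0.0523) − 1] = 97.30 / 7.114 = 13.68 mg/L.
Observed yield with endogenous decay: Y_obs = Y / (1 + k_d·θ_c) = 0.362 / (1 + 0.0523 × 7.61) = 0.362 / 1.398 = 0.2589 g VSS/g bCOD.
ΔS = 263 − 13.7 = 249.3 mg/L, so the substrate removal rate is 768 × 249.3/1000 = 191.5 kg bCOD/d.
Net biomass production P_X = Y_obs × Q·(S₀ − S) = 0.2589 × 191.5 = 49.58 kg VSS/d.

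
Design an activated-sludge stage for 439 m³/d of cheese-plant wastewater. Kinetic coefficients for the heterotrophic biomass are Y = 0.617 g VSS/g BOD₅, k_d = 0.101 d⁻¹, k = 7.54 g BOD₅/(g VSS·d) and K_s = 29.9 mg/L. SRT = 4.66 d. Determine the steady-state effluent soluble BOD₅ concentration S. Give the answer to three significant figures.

For a completely mixed reactor with recycle the Lawrence–McCarty relation gives S = K_s·(1 + k_d·θ_c) / [θ_c·(Y·k − k_d) − 1] = 29.9 × (1 + 0.101 × 4.66) / [4.66 × (0.617 × 7.54 − 0.101) − 1] = 43.97 / 20.21 = 2.176 mg/L.

S ≈ 2.18 mg/L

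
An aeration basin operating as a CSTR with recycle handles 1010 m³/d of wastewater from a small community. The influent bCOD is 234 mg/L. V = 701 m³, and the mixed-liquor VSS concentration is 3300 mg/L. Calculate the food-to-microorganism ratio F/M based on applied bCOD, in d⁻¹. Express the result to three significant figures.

F/M = applied load / biomass = Q·S₀/(V·X) = 1010 × 234 / (701.0 × 3300) = 0.1022 d⁻¹.

F/M ≈ 0.102 d⁻¹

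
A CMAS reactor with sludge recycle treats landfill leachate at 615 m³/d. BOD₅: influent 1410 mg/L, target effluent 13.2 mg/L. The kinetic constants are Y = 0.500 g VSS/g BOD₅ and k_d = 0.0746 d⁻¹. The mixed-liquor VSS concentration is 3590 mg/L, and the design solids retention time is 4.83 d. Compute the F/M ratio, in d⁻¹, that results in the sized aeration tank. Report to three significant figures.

F/M ≈ 0.569 d⁻¹

Rearranging the biomass balance for a CMAS with decay, V = Y·Q·ΔS·θ_c / [X·(1+k_d θ_c)] = 0.500 × 615 × (1410 − 13.2) × 4.83 / [3590 × (1 + 0.0746 × 4.83)] = 2.07×10^6 / 4884 = 424.8 m³.
Food-to-microorganism ratio F/M = Q S₀ / (V X) = 615 × 1410 / (424.8 × 3590) = 0.5686 d⁻¹.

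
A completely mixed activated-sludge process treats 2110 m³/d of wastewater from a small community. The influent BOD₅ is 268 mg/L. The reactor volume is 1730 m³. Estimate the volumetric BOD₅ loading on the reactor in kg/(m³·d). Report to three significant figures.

Applied BOD₅ load per unit volume = Q·S₀/V = (2110 × 268/1000)/1730 = 0.3269 kg BOD₅·m⁻³·d⁻¹.

L_v ≈ 0.327 kg BOD₅/(m³·d)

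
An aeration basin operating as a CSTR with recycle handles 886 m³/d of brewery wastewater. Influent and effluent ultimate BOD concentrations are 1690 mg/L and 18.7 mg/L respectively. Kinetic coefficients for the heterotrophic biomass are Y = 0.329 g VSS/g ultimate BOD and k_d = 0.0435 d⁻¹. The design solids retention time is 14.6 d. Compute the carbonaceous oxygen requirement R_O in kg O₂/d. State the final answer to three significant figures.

Y_obs = Y / (1 + k_d θ_c) = 0.329 / (1 + 0.0435 × 14.6) = 0.329 / 1.635 = 0.2012.
Substrate removed = Q·(S₀ − S) = 886 m³/d × (1690 − 18.7) g/m³ = 1.48×10^6 g/d = 1481 kg/d.
P_X = Y_obs·Q·(S₀ − S) = 0.2012 × 1481 = 297.9 kg VSS/d.
R_O = Q·ΔS − 1.42 P_X = 1481 − 423.1 = 1058 kg O₂/d.

R_O ≈ 1060 kg O₂/d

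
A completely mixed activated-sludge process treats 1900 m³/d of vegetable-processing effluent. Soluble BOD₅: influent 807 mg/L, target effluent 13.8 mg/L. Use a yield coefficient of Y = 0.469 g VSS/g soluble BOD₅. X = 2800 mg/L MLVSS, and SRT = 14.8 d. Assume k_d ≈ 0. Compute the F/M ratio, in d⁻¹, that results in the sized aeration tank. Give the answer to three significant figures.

F/M ≈ 0.147 d⁻¹

V·X = Y·Q·ΔS·θ_c gives V = 0.469 × 1900 × (807 − 13.8) × 14.8 / 2800 = 3736 m³.
F/M = applied load / biomass = Q·S₀/(V·X) = 1900 × 807 / (3736 × 2800) = 0.1466 d⁻¹.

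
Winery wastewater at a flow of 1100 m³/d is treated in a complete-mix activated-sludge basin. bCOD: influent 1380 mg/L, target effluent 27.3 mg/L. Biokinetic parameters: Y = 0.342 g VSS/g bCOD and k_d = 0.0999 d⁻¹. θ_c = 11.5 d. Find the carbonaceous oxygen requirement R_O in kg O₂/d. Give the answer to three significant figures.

Y_obs = Y / (1 + k_d θ_c) = 0.342 / (1 + 0.0999 × 11.5) = 0.342 / 2.149 = 0.1592.
Mass of bCOD removed per day: Q(S₀ − S) = 1100 × 1353 g/m³ = 1488 kg/d.
Biomass synthesised: P_X = Y_obs × 1488 = 236.8 kg VSS/d.
R_O = Q·(S₀ − S) − 1.42·P_X = 1488 − 1.42 × 236.8 = 1152 kg O₂/d.

R_O ≈ 1150 kg O₂/d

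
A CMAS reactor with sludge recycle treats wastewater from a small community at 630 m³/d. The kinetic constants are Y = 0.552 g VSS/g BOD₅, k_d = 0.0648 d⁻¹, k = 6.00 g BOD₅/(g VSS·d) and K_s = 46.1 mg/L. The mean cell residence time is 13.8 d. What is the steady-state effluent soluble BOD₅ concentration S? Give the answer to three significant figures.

From the Monod/SRT balance for a CMAS, S = K_s·(1+k_d θ_c)/[θ_c·(Y k − k_d) − 1] = 46.1 × (1 + 0.0648 × 13.8) / [13.8 × (0.552 × 6.00 − 0.0648) − 1] = 87.32 / 43.81 = 1.993 mg/L.

S ≈ 1.99 mg/L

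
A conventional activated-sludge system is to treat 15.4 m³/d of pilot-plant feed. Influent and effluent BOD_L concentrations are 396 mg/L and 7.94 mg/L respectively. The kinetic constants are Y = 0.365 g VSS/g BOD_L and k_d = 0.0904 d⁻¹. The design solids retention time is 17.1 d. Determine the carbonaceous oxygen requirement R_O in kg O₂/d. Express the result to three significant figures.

R_O ≈ 4.76 kg O₂/d

Y_obs = Y / (1 + k_d θ_c) = 0.365 / (1 + 0.0904 × 17.1) = 0.365 / 2.546 = 0.1434.
Q·(S₀ − S) = 15.4 × (396 − 7.94) × 10⁻³ = 5.976 kg/d removed.
Net sludge production P_X = 0.1434 × 5.976 = 0.8568 kg VSS/d.
R_O = Q·ΔS − 1.42 P_X = 5.976 − 1.217 = 4.759 kg O₂/d.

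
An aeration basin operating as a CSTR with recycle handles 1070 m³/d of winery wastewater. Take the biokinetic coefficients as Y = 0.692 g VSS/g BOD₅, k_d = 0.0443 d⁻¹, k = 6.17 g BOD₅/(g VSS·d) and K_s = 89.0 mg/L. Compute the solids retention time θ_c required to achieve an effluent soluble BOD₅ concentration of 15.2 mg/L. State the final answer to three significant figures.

From 1/θ_c = Y·k·S/(K_s + S) − k_d: Y·k·S/(K_s+S) = 0.692 × 6.17 × 15.2 / (89.0 + 15.2) = 0.6228 d⁻¹.
Then 1/θ_c = μ − k_d = 0.6228 − 0.0443 = 0.5785 d⁻¹, giving θ_c = 1.729 d.

θ_c ≈ 1.73 d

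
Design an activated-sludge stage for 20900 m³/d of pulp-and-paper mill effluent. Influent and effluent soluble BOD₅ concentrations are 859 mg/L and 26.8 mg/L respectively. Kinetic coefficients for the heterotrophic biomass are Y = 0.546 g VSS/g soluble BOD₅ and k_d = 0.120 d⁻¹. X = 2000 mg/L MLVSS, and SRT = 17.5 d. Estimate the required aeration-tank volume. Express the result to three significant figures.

Steady-state biomass mass balance: V·X·(1 + k_d·θ_c) = Y·Q·(S₀ − S)·θ_c, so V = 0.546 × 20900 × (859 − 26.8) × 17.5 / [2000 × (1 + 0.120 × 17.5)] = 1.66×10^8 / 6200 = 26805 m³.

V ≈ 26800 m³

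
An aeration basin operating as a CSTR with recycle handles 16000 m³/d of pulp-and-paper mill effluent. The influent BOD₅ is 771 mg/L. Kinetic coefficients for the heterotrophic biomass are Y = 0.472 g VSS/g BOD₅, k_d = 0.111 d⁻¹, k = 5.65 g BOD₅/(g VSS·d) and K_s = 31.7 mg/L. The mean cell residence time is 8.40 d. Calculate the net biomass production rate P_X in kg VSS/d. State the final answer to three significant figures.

P_X ≈ 3000 kg VSS/d

From the Monod/SRT balance for a CMAS, S = K_s·(1+k_d θ_c)/[θ_c·(Y k − k_d) − 1] = 31.7 × (1 + 0.111 × 8.40) / [8.40 × (0.472 × 5.65 − 0.111) − 1] = 61.26 / 20.47 = 2.993 mg/L.
Y_obs = Y / (1 + k_d θ_c) = 0.472 / (1 + 0.111 × 8.40) = 0.472 / 1.932 = 0.2443.
Q·(S₀ − S) = 16000 × (771 − 2.99) × 10⁻³ = 12288 kg/d removed.
Biomass produced: P_X = Y_obs·Q·ΔS = 0.2443 × 12288 ≈ 3001 kg VSS/d.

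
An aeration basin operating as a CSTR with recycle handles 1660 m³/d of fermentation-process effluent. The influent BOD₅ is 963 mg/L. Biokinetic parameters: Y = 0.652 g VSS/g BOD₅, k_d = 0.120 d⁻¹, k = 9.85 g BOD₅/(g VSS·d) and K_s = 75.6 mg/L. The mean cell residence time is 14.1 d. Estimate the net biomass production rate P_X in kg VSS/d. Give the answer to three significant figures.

P_X ≈ 386 kg VSS/d

From the Monod/SRT balance for a CMAS, S = K_s·(1+k_d θ_c)/[θ_c·(Y k − k_d) − 1] = 75.6 × (1 + 0.120 × 14.1) / [14.1 × (0.652 × 9.85 − 0.120) − 1] = 203.5 / 87.86 = 2.316 mg/L.
The observed yield is Y_obs = Y/(1 + k_d·θ_c) = 0.652 / (1 + 0.120 × 14.1) = 0.652 / 2.692 = 0.2422 g VSS per g BOD₅ removed.
Q·(S₀ − S) = 1660 × (963 − 2.32) × 10⁻³ = 1595 kg/d removed.
Net biomass production P_X = Y_obs × Q·(S₀ − S) = 0.2422 × 1595 = 386.2 kg VSS/d.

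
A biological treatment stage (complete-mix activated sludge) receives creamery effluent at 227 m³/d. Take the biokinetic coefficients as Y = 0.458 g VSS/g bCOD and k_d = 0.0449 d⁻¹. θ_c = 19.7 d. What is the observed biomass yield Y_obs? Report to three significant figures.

Y_obs ≈ 0.243 g VSS/g bCOD

Observed yield with endogenous decay: Y_obs = Y / (1 + k_d·θ_c) = 0.458 / (1 + 0.0449 × 19.7) = 0.458 / 1.885 = 0.2430 g VSS/g bCOD.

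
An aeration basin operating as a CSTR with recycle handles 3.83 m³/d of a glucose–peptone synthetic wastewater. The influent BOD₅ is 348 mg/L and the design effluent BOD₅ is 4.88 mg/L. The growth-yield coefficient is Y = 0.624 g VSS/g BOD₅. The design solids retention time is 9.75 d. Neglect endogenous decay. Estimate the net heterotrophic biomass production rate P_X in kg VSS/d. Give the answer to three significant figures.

P_X ≈ 0.820 kg VSS/d

No decay correction is needed, so Y_obs = Y = 0.624.
Substrate removed = Q·(S₀ − S) = 3.83 m³/d × (348 − 4.88) g/m³ = 1.31×10^3 g/d = 1.314 kg/d.
So the net sludge growth is P_X = 0.6240 × 1.314 = 0.8200 kg VSS/d.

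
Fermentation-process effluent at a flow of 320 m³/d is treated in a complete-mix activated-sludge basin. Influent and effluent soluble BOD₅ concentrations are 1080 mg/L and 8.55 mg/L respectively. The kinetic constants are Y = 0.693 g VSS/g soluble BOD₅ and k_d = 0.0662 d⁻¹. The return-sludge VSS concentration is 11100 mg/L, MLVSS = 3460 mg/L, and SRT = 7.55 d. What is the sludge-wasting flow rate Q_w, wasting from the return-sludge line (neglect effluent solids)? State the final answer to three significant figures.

Q_w ≈ 14.3 m³/d

Steady-state biomass mass balance: V·X·(1 + k_d·θ_c) = Y·Q·(S₀ − S)·θ_c, so V = 0.693 × 320 × (1080 − 8.55) × 7.55 / [3460 × (1 + 0.0662 × 7.55)] = 1.79×10^6 / 5189 = 345.7 m³.
Q_w = (V·X)/(θ_c X_r) = 345.7 × 3460 / (7.55 × 11100) = 14.27 m³/d.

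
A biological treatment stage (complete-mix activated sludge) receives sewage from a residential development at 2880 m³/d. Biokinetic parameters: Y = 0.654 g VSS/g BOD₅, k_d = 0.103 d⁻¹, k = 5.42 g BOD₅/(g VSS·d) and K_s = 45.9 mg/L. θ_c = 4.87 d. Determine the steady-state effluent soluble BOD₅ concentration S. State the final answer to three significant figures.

From the Monod/SRT balance for a CMAS, S = K_s·(1+k_d θ_c)/[θ_c·(Y k − k_d) − 1] = 45.9 × (1 + 0.103 × 4.87) / [4.87 × (0.654 × 5.42 − 0.103) − 1] = 68.92 / 15.76 = 4.373 mg/L.

S ≈ 4.37 mg/L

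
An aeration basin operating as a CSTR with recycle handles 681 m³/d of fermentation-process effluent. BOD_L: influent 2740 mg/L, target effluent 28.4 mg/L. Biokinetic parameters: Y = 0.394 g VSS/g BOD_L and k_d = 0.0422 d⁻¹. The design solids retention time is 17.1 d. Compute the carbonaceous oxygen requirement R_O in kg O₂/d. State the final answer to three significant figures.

Observed yield with endogenous decay: Y_obs = Y / (1 + k_d·θ_c) = 0.394 / (1 + 0.0422 × 17.1) = 0.394 / 1.722 = 0.2289 g VSS/g BOD_L.
Substrate removed = Q·(S₀ − S) = 681 m³/d × (2740 − 28.4) g/m³ = 1.85×10^6 g/d = 1847 kg/d.
Biomass synthesised: P_X = Y_obs × 1847 = 422.6 kg VSS/d.
Carbonaceous O₂ demand = substrate oxidised − cell-mass equivalent = 1847 − 1.42 × 422.6 = 1247 kg O₂/d.

R_O ≈ 1250 kg O₂/d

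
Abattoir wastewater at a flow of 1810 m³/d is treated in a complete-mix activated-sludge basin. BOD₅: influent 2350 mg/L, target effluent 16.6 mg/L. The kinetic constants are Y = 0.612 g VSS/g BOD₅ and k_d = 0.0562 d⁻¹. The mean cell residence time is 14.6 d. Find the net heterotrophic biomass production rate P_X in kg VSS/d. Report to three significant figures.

The observed yield is Y_obs = Y/(1 + k_d·θ_c) = 0.612 / (1 + 0.0562 × 14.6) = 0.612 / 1.821 = 0.3362 g VSS per g BOD₅ removed.
Substrate removed = Q·(S₀ − S) = 1810 m³/d × (2350 − 16.6) g/m³ = 4.22×10^6 g/d = 4223 kg/d.
Net biomass production P_X = Y_obs × Q·(S₀ − S) = 0.3362 × 4223 = 1420 kg VSS/d.

P_X ≈ 1420 kg VSS/d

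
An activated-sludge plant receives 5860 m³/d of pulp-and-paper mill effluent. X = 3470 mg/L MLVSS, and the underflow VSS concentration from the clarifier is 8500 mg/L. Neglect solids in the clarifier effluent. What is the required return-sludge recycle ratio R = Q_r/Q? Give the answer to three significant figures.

R ≈ 0.690

R = Q_r/Q = X/(X_r − X) = 3470 / (8500 − 3470) = 0.6899.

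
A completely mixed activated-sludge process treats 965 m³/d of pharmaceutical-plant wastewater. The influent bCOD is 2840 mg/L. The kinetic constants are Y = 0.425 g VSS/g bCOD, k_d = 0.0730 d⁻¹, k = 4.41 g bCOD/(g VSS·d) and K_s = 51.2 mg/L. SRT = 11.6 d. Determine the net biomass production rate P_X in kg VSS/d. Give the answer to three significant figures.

From the Monod/SRT balance for a CMAS, S = K_s·(1+k_d θ_c)/[θ_c·(Y k − k_d) − 1] = 51.2 × (1 + 0.0730 × 11.6) / [11.6 × (0.425 × 4.41 − 0.0730) − 1] = 94.56 / 19.89 = 4.753 mg/L.
The observed yield is Y_obs = Y/(1 + k_d·θ_c) = 0.425 / (1 + 0.0730 × 11.6) = 0.425 / 1.847 = 0.2301 g VSS per g bCOD removed.
Mass of bCOD removed per day: Q(S₀ − S) = 965 × 2835 g/m³ = 2736 kg/d.
P_X = Y_obs · Q(S₀ − S) = 0.2301 × 2736 = 629.6 kg VSS/d.

P_X ≈ 630 kg VSS/d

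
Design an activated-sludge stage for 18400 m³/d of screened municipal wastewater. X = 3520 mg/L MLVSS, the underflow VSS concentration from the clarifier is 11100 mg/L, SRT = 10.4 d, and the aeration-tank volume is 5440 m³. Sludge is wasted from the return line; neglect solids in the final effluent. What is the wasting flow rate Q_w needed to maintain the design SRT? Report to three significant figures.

Wasting from the return line (neglecting effluent solids): Q_w = V·X / (θ_c·X_r) = 5440 × 3520 / (10.4 × 11100) = 165.9 m³/d.

Q_w ≈ 166 m³/d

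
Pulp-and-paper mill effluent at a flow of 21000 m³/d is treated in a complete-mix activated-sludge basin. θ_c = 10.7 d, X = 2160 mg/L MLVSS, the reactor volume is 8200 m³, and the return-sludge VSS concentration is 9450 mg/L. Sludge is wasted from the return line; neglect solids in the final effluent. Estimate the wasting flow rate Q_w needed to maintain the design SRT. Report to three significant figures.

Wasting from the return line (neglecting effluent solids): Q_w = V·X / (θ_c·X_r) = 8200 × 2160 / (10.7 × 9450) = 175.2 m³/d.

Q_w ≈ 175 m³/d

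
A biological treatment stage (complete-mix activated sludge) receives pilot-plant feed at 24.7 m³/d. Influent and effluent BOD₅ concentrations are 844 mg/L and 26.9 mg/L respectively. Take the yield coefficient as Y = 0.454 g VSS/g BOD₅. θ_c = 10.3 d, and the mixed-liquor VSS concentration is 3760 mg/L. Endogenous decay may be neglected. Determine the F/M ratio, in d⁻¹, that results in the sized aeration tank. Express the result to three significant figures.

With k_d = 0 the design equation reduces to V = Y Q (S₀−S) θ_c / X = 0.454 × 24.7 × (844 − 26.9) × 10.3 / 3760 = 25.10 m³.
F/M = applied load / biomass = Q·S₀/(V·X) = 24.7 × 844 / (25.10 × 3760) = 0.2209 d⁻¹.

F/M ≈ 0.221 d⁻¹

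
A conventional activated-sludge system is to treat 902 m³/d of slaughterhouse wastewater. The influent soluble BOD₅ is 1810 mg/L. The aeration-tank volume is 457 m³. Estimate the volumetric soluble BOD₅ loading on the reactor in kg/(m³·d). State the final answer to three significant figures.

Volumetric loading L_v = Q·S₀ / V = 902 × 1810 g/m³ / 457.0 m³ = 3572 g/(m³·d) = 3.572 kg soluble BOD₅/(m³·d).

L_v ≈ 3.57 kg soluble BOD₅/(m³·d)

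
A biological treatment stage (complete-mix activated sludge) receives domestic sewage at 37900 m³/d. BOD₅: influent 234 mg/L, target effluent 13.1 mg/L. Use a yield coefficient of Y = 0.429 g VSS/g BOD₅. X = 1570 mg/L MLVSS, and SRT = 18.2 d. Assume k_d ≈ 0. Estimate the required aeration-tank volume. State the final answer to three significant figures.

V ≈ 41600 m³

V·X = Y·Q·ΔS·θ_c gives V = 0.429 × 37900 × (234 − 13.1) × 18.2 / 1570 = 41636 m³.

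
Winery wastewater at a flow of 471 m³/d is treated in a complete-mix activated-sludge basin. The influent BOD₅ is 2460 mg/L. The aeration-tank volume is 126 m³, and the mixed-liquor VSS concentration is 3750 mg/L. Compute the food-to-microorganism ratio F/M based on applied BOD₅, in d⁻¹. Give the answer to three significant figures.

F/M = applied load / biomass = Q·S₀/(V·X) = 471 × 2460 / (126.0 × 3750) = 2.452 d⁻¹.

F/M ≈ 2.45 d⁻¹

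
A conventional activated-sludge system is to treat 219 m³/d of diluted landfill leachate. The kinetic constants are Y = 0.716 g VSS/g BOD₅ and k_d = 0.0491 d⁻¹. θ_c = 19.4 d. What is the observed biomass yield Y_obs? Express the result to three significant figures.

The observed yield is Y_obs = Y/(1 + k_d·θ_c) = 0.716 / (1 + 0.0491 × 19.4) = 0.716 / 1.953 = 0.3667 g VSS per g BOD₅ removed.

Y_obs ≈ 0.367 g VSS/g BOD₅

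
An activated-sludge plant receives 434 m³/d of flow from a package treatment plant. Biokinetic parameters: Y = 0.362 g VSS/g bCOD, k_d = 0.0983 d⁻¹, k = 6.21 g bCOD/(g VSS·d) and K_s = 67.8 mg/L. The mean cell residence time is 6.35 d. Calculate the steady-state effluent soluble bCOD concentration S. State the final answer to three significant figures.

S ≈ 8.70 mg/L

Effluent substrate depends only on kinetics and SRT: S = K_s(1 + k_d θ_c) / [θ_c(Yk − k_d) − 1] = 67.8 × (1 + 0.0983 × 6.35) / [6.35 × (0.362 × 6.21 − 0.0983) − 1] = 110.1 / 12.65 = 8.705 mg/L.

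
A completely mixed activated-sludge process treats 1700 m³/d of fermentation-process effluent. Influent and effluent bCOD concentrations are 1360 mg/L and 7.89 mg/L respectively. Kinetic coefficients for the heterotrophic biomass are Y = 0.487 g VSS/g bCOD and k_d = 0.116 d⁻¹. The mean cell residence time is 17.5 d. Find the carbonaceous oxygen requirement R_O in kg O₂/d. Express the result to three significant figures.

The observed yield is Y_obs = Y/(1 + k_d·θ_c) = 0.487 / (1 + 0.116 × 17.5) = 0.487 / 3.030 = 0.1607 g VSS per g bCOD removed.
Mass of bCOD removed per day: Q(S₀ − S) = 1700 × 1352 g/m³ = 2299 kg/d.
Net sludge production P_X = 0.1607 × 2299 = 369.4 kg VSS/d.
R_O = Q·(S₀ − S) − 1.42·P_X = 2299 − 1.42 × 369.4 = 1774 kg O₂/d.

R_O ≈ 1770 kg O₂/d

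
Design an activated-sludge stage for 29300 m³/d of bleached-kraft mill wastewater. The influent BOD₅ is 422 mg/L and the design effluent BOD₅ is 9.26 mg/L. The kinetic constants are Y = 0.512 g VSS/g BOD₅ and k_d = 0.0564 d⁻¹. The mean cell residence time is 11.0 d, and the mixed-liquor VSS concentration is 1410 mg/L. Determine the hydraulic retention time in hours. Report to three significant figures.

τ ≈ 24.4 h

From the SRT design equation V = Y Q (S₀−S) θ_c / [X (1 + k_d θ_c)] = 0.512 × 29300 × (422 − 9.26) × 11.0 / [1410 × (1 + 0.0564 × 11.0)] = 6.81×10^7 / 2285 = 29810 m³.
Hydraulic retention time τ = V/Q = 29810 / 29300 = 1.017 d = 24.42 h.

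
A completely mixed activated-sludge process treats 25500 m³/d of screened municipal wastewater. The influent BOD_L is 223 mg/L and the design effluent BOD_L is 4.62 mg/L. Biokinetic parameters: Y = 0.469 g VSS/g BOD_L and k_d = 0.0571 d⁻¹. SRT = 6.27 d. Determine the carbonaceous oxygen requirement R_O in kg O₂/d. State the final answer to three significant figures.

R_O ≈ 2840 kg O₂/d

Correct the yield for decay: Y_obs = Y/(1 + k_d θ_c) = 0.469 / (1 + 0.0571 × 6.27) = 0.469 / 1.358 = 0.3454.
ΔS = 223 − 4.62 = 218.4 mg/L, so the substrate removal rate is 25500 × 218.4/1000 = 5569 kg BOD_L/d.
Biomass synthesised: P_X = Y_obs × 5569 = 1923 kg VSS/d.
R_O = Q·ΔS − 1.42 P_X = 5569 − 2731 = 2838 kg O₂/d.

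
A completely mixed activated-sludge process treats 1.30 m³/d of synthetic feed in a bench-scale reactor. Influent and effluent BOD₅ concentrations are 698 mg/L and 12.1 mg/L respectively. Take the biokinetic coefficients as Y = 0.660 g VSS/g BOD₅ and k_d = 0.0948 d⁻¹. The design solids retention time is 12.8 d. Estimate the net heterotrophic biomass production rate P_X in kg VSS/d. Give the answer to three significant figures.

P_X ≈ 0.266 kg VSS/d

Observed yield with endogenous decay: Y_obs = Y / (1 + k_d·θ_c) = 0.660 / (1 + 0.0948 × 12.8) = 0.660 / 2.213 = 0.2982 g VSS/g BOD₅.
Mass of BOD₅ removed per day: Q(S₀ − S) = 1.30 × 685.9 g/m³ = 0.8917 kg/d.
Net biomass production P_X = Y_obs × Q·(S₀ − S) = 0.2982 × 0.8917 = 0.2659 kg VSS/d.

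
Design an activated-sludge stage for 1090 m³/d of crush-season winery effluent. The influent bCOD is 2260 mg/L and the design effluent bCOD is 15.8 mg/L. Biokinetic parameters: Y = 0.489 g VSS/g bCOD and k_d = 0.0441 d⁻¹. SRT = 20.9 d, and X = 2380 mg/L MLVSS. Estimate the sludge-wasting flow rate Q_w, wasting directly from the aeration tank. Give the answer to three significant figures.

From the SRT design equation V = Y Q (S₀−S) θ_c / [X (1 + k_d θ_c)] = 0.489 × 1090 × (2260 − 15.8) × 20.9 / [2380 × (1 + 0.0441 × 20.9)] = 2.5×10^7 / 4574 = 5466 m³.
With mixed-liquor wasting, θ_c = V/Q_w, so Q_w = V/θ_c = 5466/20.9 = 261.5 m³/d.

Q_w ≈ 262 m³/d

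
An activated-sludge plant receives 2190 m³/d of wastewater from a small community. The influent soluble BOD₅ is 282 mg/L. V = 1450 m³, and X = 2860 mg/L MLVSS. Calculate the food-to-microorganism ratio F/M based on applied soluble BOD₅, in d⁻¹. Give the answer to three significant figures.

F/M ≈ 0.149 d⁻¹

F/M = Q·S₀ / (V·X) = 2190 × 282 / (1450 × 2860) = 0.1489 g soluble BOD₅·(g VSS·d)⁻¹.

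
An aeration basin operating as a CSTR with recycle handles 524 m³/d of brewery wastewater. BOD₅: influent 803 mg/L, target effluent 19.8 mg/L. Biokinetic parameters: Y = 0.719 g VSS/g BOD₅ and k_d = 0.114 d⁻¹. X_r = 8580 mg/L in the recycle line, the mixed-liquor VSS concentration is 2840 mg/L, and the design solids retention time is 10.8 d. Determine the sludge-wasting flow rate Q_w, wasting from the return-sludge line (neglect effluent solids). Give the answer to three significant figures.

Rearranging the biomass balance for a CMAS with decay, V = Y·Q·ΔS·θ_c / [X·(1+k_d θ_c)] = 0.719 × 524 × (803 − 19.8) × 10.8 / [2840 × (1 + 0.114 × 10.8)] = 3.19×10^6 / 6337 = 502.9 m³.
θ_c = V·X/(Q_w·X_r) when wasting from the recycle, so Q_w = V·X/(θ_c·X_r) = 502.9 × 2840 / (10.8 × 8580) = 15.41 m³/d.

Q_w ≈ 15.4 m³/d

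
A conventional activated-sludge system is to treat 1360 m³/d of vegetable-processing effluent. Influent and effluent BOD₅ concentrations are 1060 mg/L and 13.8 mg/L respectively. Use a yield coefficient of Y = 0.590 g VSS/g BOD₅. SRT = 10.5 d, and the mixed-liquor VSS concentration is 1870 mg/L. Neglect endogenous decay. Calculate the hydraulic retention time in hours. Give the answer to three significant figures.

V·X = Y·Q·ΔS·θ_c gives V = 0.590 × 1360 × (1060 − 13.8) × 10.5 / 1870 = 4714 m³.
τ = V/Q = 4714/1360 = 3.466 d, or 83.18 h.

τ ≈ 83.2 h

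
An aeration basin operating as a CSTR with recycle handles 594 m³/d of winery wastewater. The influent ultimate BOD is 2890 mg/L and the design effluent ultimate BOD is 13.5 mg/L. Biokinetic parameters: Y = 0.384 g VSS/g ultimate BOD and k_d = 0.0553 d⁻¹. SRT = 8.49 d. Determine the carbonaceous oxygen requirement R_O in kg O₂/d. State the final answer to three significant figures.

R_O ≈ 1070 kg O₂/d

Y_obs = Y / (1 + k_d θ_c) = 0.384 / (1 + 0.0553 × 8.49) = 0.384 / 1.469 = 0.2613.
Mass of ultimate BOD removed per day: Q(S₀ − S) = 594 × 2876 g/m³ = 1709 kg/d.
Net sludge production P_X = 0.2613 × 1709 = 446.5 kg VSS/d.
R_O = Q·(S₀ − S) − 1.42·P_X = 1709 − 1.42 × 446.5 = 1075 kg O₂/d.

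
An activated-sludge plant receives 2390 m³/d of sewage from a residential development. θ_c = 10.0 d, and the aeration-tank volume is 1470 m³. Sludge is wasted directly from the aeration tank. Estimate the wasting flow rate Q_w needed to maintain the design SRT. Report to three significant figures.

Q_w ≈ 147 m³/d

For wasting at MLVSS concentration, Q_w = V/θ_c = 1470/10.0 = 147.0 m³/d.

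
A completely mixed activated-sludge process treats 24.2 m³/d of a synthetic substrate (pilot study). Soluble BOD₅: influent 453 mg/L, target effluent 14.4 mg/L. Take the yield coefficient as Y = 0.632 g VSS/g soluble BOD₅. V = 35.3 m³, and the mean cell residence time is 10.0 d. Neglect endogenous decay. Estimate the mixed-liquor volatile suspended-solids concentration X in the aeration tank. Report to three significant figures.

X ≈ 1900 mg/L

X = Y·Q·ΔS·θ_c / V = 0.632 × 24.2 × (453 − 14.4) × 10.0 / 35.3 = 1900 mg/L.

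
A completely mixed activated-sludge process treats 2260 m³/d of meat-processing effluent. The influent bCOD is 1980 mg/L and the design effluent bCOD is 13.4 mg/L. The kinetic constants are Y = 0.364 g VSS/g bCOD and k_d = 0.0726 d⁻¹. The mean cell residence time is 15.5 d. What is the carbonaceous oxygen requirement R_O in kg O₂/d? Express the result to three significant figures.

R_O ≈ 3360 kg O₂/d

The observed yield is Y_obs = Y/(1 + k_d·θ_c) = 0.364 / (1 + 0.0726 × 15.5) = 0.364 / 2.125 = 0.1713 g VSS per g bCOD removed.
Substrate removed = Q·(S₀ − S) = 2260 m³/d × (1980 − 13.4) g/m³ = 4.44×10^6 g/d = 4445 kg/d.
Biomass synthesised: P_X = Y_obs × 4445 = 761.2 kg VSS/d.
Carbonaceous O₂ demand = substrate oxidised − cell-mass equivalent = 4445 − 1.42 × 761.2 = 3364 kg O₂/d.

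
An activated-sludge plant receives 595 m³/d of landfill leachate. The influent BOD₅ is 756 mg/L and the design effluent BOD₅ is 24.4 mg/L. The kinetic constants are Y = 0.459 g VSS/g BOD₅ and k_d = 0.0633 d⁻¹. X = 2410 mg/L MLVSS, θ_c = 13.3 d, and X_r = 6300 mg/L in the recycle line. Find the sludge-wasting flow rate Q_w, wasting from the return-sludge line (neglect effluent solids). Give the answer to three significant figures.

Q_w ≈ 17.2 m³/d

From the SRT design equation V = Y Q (S₀−S) θ_c / [X (1 + k_d θ_c)] = 0.459 × 595 × (756 − 24.4) × 13.3 / [2410 × (1 + 0.0633 × 13.3)] = 2.66×10^6 / 4439 = 598.7 m³.
θ_c = V·X/(Q_w·X_r) when wasting from the recycle, so Q_w = V·X/(θ_c·X_r) = 598.7 × 2410 / (13.3 × 6300) = 17.22 m³/d.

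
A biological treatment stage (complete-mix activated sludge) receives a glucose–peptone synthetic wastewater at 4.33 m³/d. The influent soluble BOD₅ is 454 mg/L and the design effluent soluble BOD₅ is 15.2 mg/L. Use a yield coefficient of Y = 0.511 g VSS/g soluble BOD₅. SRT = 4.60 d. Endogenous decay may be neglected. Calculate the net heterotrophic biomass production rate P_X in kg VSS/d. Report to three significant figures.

P_X ≈ 0.971 kg VSS/d

Since k_d ≈ 0, Y_obs = Y = 0.511 g VSS/g soluble BOD₅.
Q·(S₀ − S) = 4.33 × (454 − 15.2) × 10⁻³ = 1.900 kg/d removed.
Net biomass production P_X = Y_obs × Q·(S₀ − S) = 0.5110 × 1.900 = 0.9709 kg VSS/d.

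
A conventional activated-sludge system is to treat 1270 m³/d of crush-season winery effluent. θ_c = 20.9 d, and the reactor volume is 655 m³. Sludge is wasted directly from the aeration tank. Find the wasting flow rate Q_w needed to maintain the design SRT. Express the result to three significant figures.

With mixed-liquor wasting, θ_c = V/Q_w, so Q_w = V/θ_c = 655.0/20.9 = 31.34 m³/d.

Q_w ≈ 31.3 m³/d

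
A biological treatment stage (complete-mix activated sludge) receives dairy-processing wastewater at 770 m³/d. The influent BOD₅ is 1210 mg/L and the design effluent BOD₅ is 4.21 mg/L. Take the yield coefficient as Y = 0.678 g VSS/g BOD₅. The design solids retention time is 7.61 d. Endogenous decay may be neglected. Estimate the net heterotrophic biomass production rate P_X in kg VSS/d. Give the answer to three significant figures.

P_X ≈ 629 kg VSS/d

Since k_d ≈ 0, Y_obs = Y = 0.678 g VSS/g BOD₅.
Mass of BOD₅ removed per day: Q(S₀ − S) = 770 × 1206 g/m³ = 928.5 kg/d.
Net biomass production P_X = Y_obs × Q·(S₀ − S) = 0.6780 × 928.5 = 629.5 kg VSS/d.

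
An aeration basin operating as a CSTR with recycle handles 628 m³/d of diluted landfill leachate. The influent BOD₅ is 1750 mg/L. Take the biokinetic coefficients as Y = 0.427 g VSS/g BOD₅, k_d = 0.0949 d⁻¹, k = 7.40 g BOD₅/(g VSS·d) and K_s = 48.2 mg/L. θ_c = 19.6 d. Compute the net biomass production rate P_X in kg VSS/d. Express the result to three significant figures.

P_X ≈ 164 kg VSS/d

For a completely mixed reactor with recycle the Lawrence–McCarty relation gives S = K_s·(1 + k_d·θ_c) / [θ_c·(Y·k − k_d) − 1] = 48.2 × (1 + 0.0949 × 19.6) / [19.6 × (0.427 × 7.40 − 0.0949) − 1] = 137.9 / 59.07 = 2.334 mg/L.
Observed yield with endogenous decay: Y_obs = Y / (1 + k_d·θ_c) = 0.427 / (1 + 0.0949 × 19.6) = 0.427 / 2.860 = 0.1493 g VSS/g BOD₅.
Mass of BOD₅ removed per day: Q(S₀ − S) = 628 × 1748 g/m³ = 1098 kg/d.
P_X = Y_obs · Q(S₀ − S) = 0.1493 × 1098 = 163.9 kg VSS/d.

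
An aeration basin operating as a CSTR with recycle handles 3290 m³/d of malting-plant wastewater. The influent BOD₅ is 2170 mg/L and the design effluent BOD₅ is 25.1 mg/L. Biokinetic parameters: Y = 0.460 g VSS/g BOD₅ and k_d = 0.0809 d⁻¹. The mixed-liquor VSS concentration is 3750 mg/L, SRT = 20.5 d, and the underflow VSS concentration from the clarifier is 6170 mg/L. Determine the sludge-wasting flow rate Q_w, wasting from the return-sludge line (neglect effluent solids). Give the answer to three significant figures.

Steady-state biomass mass balance: V·X·(1 + k_d·θ_c) = Y·Q·(S₀ − S)·θ_c, so V = 0.460 × 3290 × (2170 − 25.1) × 20.5 / [3750 × (1 + 0.0809 × 20.5)] = 6.65×10^7 / 9969 = 6675 m³.
Wasting from the return line (neglecting effluent solids): Q_w = V·X / (θ_c·X_r) = 6675 × 3750 / (20.5 × 6170) = 197.9 m³/d.

Q_w ≈ 198 m³/d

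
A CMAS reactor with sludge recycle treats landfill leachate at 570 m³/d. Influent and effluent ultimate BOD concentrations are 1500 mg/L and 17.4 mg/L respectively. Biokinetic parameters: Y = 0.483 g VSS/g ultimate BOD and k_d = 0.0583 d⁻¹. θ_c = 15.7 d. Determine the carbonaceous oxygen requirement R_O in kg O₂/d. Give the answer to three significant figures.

Observed yield with endogenous decay: Y_obs = Y / (1 + k_d·θ_c) = 0.483 / (1 + 0.0583 × 15.7) = 0.483 / 1.915 = 0.2522 g VSS/g ultimate BOD.
ΔS = 1500 − 17.4 = 1483 mg/L, so the substrate removal rate is 570 × 1483/1000 = 845.1 kg ultimate BOD/d.
Net sludge production P_X = 0.2522 × 845.1 = 213.1 kg VSS/d.
Carbonaceous O₂ demand = substrate oxidised − cell-mass equivalent = 845.1 − 1.42 × 213.1 = 542.5 kg O₂/d.

R_O ≈ 542 kg O₂/d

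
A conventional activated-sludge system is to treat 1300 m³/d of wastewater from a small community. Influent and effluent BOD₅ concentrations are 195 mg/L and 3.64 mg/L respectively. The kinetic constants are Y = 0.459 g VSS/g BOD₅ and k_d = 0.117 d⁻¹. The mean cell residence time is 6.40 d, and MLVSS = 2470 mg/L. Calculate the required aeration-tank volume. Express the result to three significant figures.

Steady-state biomass mass balance: V·X·(1 + k_d·θ_c) = Y·Q·(S₀ − S)·θ_c, so V = 0.459 × 1300 × (195 − 3.64) × 6.40 / [2470 × (1 + 0.117 × 6.40)] = 7.31×10^5 / 4320 = 169.2 m³.

V ≈ 169 m³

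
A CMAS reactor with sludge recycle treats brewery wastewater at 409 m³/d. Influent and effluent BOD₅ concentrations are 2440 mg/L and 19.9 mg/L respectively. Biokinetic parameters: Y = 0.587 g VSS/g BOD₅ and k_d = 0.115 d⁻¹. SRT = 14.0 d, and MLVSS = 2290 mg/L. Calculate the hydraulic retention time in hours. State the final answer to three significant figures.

τ ≈ 79.9 h

Steady-state biomass mass balance: V·X·(1 + k_d·θ_c) = Y·Q·(S₀ − S)·θ_c, so V = 0.587 × 409 × (2440 − 19.9) × 14.0 / [2290 × (1 + 0.115 × 14.0)] = 8.13×10^6 / 5977 = 1361 m³.
Hydraulic retention time τ = V/Q = 1361 / 409 = 3.328 d = 79.86 h.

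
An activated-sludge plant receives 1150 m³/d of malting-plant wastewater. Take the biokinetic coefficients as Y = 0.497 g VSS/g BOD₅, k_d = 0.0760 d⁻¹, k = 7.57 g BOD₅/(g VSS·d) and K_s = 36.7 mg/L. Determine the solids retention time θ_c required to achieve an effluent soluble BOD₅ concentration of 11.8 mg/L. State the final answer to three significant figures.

At the target effluent, Y k S/(K_s+S) = 0.497×7.57×11.8/48.50 = 0.9154 d⁻¹.
θ_c = 1/(μ − k_d) = 1/(0.9154 − 0.0760) = 1/0.8394 = 1.191 d.

θ_c ≈ 1.19 d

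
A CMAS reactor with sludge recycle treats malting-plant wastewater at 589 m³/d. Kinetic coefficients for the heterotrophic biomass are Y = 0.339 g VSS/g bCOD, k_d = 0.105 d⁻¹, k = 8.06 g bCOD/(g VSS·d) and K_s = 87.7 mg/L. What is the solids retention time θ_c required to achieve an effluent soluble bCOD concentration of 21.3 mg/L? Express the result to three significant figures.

At the target effluent, Y k S/(K_s+S) = 0.339×8.06×21.3/109.0 = 0.5339 d⁻¹.
1/θ_c = 0.5339 − 0.105 = 0.4289 d⁻¹, so θ_c = 2.331 d.

θ_c ≈ 2.33 d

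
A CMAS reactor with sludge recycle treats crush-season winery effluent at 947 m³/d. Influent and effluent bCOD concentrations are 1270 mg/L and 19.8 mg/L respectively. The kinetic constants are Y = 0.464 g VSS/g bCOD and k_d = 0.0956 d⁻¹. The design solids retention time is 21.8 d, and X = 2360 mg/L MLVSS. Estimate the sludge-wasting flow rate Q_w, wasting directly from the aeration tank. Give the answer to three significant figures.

From the SRT design equation V = Y Q (S₀−S) θ_c / [X (1 + k_d θ_c)] = 0.464 × 947 × (1270 − 19.8) × 21.8 / [2360 × (1 + 0.0956 × 21.8)] = 1.2×10^7 / 7278 = 1645 m³.
For wasting at MLVSS concentration, Q_w = V/θ_c = 1645/21.8 = 75.48 m³/d.

Q_w ≈ 75.5 m³/d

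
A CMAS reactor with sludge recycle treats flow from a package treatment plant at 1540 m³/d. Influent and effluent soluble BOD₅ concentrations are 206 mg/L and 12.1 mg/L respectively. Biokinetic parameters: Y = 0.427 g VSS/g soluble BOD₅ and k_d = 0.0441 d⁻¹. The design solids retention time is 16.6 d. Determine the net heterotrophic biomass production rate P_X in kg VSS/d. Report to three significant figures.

The observed yield is Y_obs = Y/(1 + k_d·θ_c) = 0.427 / (1 + 0.0441 × 16.6) = 0.427 / 1.732 = 0.2465 g VSS per g soluble BOD₅ removed.
Q·(S₀ − S) = 1540 × (206 − 12.1) × 10⁻³ = 298.6 kg/d removed.
Biomass produced: P_X = Y_obs·Q·ΔS = 0.2465 × 298.6 ≈ 73.61 kg VSS/d.

P_X ≈ 73.6 kg VSS/d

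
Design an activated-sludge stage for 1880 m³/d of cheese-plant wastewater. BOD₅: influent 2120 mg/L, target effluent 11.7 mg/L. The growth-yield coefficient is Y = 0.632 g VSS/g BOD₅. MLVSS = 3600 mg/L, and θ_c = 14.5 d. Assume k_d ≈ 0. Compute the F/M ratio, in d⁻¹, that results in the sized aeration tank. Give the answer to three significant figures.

Biomass mass balance (decay neglected): V·X = Y·Q·(S₀ − S)·θ_c, so V = 0.632 × 1880 × (2120 − 11.7) × 14.5 / 3600 = 10090 m³.
Food-to-microorganism ratio F/M = Q S₀ / (V X) = 1880 × 2120 / (10090 × 3600) = 0.1097 d⁻¹.

F/M ≈ 0.110 d⁻¹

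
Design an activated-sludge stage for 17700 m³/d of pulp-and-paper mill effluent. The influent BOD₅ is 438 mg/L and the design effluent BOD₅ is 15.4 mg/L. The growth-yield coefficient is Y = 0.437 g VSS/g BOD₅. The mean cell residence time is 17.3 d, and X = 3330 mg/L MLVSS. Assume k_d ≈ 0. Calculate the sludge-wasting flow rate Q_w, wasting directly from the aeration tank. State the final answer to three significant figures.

With k_d = 0 the design equation reduces to V = Y Q (S₀−S) θ_c / X = 0.437 × 17700 × (438 − 15.4) × 17.3 / 3330 = 16982 m³.
For wasting at MLVSS concentration, Q_w = V/θ_c = 16982/17.3 = 981.6 m³/d.

Q_w ≈ 982 m³/d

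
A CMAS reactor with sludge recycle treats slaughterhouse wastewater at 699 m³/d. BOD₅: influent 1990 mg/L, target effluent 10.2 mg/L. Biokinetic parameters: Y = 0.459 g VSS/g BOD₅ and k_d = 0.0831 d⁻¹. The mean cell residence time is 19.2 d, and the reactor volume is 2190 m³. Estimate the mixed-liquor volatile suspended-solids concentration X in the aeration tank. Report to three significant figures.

X ≈ 2150 mg/L

X = Y·Q·ΔS·θ_c / [V·(1 + k_d θ_c)] = 0.459 × 699 × (1990 − 10.2) × 19.2 / [2190 × (1 + 0.0831 × 19.2)] = 2146 mg/L.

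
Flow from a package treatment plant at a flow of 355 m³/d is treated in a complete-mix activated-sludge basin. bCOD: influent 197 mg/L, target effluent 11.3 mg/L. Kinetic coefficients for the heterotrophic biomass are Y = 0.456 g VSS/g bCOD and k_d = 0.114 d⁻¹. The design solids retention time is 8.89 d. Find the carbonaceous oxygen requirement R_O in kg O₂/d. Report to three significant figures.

R_O ≈ 44.7 kg O₂/d

The observed yield is Y_obs = Y/(1 + k_d·θ_c) = 0.456 / (1 + 0.114 × 8.89) = 0.456 / 2.013 = 0.2265 g VSS per g bCOD removed.
ΔS = 197 − 11.3 = 185.7 mg/L, so the substrate removal rate is 355 × 185.7/1000 = 65.92 kg bCOD/d.
Net sludge production P_X = 0.2265 × 65.92 = 14.93 kg VSS/d.
R_O = Q·(S₀ − S) − 1.42·P_X = 65.92 − 1.42 × 14.93 = 44.72 kg O₂/d.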